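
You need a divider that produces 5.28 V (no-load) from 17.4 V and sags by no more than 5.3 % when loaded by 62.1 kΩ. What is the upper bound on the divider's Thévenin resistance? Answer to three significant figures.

R_th ≤ 3.48 kΩ

Loading drop = R_th/(R_th + R_L) ≤ 0.0530, so R_th ≤ R_L · ε/(1−ε) = 62.1 kΩ × 0.0530/0.9470 = 3.48 kΩ.
(Any R1, R2 with R2/(R1+R2) = 0.303 and R1‖R2 ≤ 3.48 kΩ will meet the spec.)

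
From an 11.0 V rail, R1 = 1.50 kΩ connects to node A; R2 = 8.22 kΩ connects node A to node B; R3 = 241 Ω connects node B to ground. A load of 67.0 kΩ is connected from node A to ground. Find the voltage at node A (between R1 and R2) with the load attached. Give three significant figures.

V ≈ 9.17 V

Below node A the series string R2+R3 = 8461 Ω sits in parallel with the 67000 Ω load: 7512 Ω.
V_A = 11.0 × 7512/(1500 + 7512) = 9.17 V.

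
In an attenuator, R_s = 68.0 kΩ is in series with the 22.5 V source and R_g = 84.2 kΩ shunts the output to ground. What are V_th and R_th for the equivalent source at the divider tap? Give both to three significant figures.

V_th is the open-circuit tap voltage: 22.5 × 84.2/(68.0 + 84.2) = 12.4 V.
With the supply zeroed, R_s and R_g appear in parallel from the tap: R_th = R_s‖R_g = (68.0 × 84.2)/152.2 = 37.6 kΩ.

V_th = 12.4 V, R_th = 37.6 kΩ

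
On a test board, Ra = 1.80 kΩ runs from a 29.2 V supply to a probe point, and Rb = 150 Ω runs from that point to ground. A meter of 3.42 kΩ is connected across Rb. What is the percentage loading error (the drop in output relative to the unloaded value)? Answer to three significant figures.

The divider's output (Thévenin) resistance is Ra‖Rb = 138.5 Ω.
Fractional drop under load = R_th/(R_th + R_L) = 138.5 / (138.5 + 3420) = 0.03891.
So the output falls by 3.89 %.

3.89 %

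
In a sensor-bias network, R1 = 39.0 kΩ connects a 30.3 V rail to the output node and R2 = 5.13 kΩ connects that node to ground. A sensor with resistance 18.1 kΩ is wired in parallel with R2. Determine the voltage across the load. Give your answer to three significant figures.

V_out ≈ 2.82 V

The load sits in parallel with R2: R2‖R_L = (5.13 × 18.1) / (5.13 + 18.1) = 3.997 kΩ.
V_out = 30.3 × 3.997 / (39.0 + 3.997) = 30.3 × 3.997/43.00 = 2.82 V.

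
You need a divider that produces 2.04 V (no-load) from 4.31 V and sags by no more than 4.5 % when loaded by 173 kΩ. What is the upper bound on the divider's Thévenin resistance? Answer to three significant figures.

R_th ≤ 8.15 kΩ

Loading drop = R_th/(R_th + R_L) ≤ 0.0450, so R_th ≤ R_L · ε/(1−ε) = 173 kΩ × 0.0450/0.9550 = 8.15 kΩ.
(Any R1, R2 with R2/(R1+R2) = 0.473 and R1‖R2 ≤ 8.15 kΩ will meet the spec.)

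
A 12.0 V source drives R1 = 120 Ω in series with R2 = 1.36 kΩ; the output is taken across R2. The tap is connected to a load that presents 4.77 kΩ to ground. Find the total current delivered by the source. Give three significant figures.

R2‖R_L = 1058 Ω, so the source sees R1 + R2‖R_L = 1178 Ω.
I = 12.0 V / 1178 Ω = 10.2 mA.

I ≈ 10.2 mA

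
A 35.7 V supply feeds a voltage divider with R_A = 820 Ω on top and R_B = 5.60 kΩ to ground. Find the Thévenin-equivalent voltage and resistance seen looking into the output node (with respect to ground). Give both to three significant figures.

V_th is the open-circuit tap voltage: 35.7 × 5600/(820 + 5600) = 31.1 V.
With the supply zeroed, R_A and R_B appear in parallel from the tap: R_th = R_A‖R_B = (820 × 5600)/6420 = 715 Ω.

V_th = 31.1 V, R_th = 715 Ω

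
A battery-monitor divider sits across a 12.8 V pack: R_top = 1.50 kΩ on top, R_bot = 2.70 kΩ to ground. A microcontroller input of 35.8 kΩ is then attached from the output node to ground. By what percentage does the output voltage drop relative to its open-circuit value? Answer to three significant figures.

2.62 %

The divider's output (Thévenin) resistance is R_top‖R_bot = 0.9643 kΩ.
Fractional drop under load = R_th/(R_th + R_L) = 0.9643 / (0.9643 + 35.8) = 0.02623.
So the output falls by 2.62 %.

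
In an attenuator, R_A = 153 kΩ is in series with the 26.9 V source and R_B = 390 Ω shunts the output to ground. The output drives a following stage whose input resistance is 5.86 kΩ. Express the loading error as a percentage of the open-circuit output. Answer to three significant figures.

6.23 %

The divider's output (Thévenin) resistance is R_A‖R_B = 389.0 Ω.
Fractional drop under load = R_th/(R_th + R_L) = 389.0 / (389.0 + 5860) = 0.06225.
So the output falls by 6.23 %.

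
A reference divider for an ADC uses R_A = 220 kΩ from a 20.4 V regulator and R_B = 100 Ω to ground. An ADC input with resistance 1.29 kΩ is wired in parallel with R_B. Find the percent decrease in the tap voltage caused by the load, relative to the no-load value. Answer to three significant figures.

The divider's output (Thévenin) resistance is R_A‖R_B = 99.95 Ω.
Fractional drop under load = R_th/(R_th + R_L) = 99.95 / (99.95 + 1290) = 0.07191.
So the output falls by 7.19 %.

7.19 %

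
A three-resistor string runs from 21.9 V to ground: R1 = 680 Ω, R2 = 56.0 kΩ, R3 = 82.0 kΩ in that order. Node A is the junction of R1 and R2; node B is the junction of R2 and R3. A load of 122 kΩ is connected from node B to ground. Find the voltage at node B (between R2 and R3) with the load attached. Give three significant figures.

At node B, R3 is in parallel with the load: R3‖R_L = 49040 Ω.
Below node A the resistance is R2 + (R3‖R_L) = 105000 Ω, so V_A = 21.9 × 105000/105700 = 21.76 V.
Then V_B = V_A × (R3‖R_L)/(R2 + R3‖R_L) = 21.76 × 49040/105000 = 10.2 V.

V ≈ 10.2 V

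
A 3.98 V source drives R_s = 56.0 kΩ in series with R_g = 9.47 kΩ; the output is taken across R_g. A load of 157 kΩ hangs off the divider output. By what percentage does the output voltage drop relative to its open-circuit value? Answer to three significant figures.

The divider's output (Thévenin) resistance is R_s‖R_g = 8.100 kΩ.
Fractional drop under load = R_th/(R_th + R_L) = 8.100 / (8.100 + 157) = 0.04906.
So the output falls by 4.91 %.

4.91 %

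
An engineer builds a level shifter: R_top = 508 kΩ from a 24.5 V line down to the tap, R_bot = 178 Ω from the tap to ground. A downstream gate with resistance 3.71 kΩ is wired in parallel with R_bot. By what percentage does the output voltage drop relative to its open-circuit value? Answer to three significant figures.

The divider's output (Thévenin) resistance is R_top‖R_bot = 177.9 Ω.
Fractional drop under load = R_th/(R_th + R_L) = 177.9 / (177.9 + 3710) = 0.04577.
So the output falls by 4.58 %.

4.58 %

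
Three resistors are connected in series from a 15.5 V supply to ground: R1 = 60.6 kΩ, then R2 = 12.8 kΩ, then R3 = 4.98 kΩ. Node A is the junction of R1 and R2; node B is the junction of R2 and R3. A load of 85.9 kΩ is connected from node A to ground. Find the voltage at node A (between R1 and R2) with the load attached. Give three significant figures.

Below node A the series string R2+R3 = 17.78 kΩ sits in parallel with the 85.9 kΩ load: 14.73 kΩ.
V_A = 15.5 × 14.73/(60.6 + 14.73) = 3.03 V.

V ≈ 3.03 V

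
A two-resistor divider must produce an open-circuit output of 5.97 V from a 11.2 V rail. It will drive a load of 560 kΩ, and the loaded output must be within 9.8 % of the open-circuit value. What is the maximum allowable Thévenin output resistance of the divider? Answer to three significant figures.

Loading drop = R_th/(R_th + R_L) ≤ 0.0980, so R_th ≤ R_L · ε/(1−ε) = 560 kΩ × 0.0980/0.9020 = 60.8 kΩ.

R_th ≤ 60.8 kΩ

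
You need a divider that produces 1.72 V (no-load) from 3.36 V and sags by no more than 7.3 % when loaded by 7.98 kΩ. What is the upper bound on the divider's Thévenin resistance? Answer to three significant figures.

Loading drop = R_th/(R_th + R_L) ≤ 0.0730, so R_th ≤ R_L · ε/(1−ε) = 7.98 kΩ × 0.0730/0.9270 = 628 Ω.

R_th ≤ 628 Ω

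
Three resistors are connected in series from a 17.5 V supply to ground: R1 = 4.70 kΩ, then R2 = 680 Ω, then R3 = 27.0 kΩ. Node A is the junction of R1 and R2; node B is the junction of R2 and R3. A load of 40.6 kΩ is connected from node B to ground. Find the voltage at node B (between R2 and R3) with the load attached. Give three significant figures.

At node B, R3 is in parallel with the load: R3‖R_L = 16220 Ω.
Below node A the resistance is R2 + (R3‖R_L) = 16900 Ω, so V_A = 17.5 × 16900/21600 = 13.69 V.
Then V_B = V_A × (R3‖R_L)/(R2 + R3‖R_L) = 13.69 × 16220/16900 = 13.1 V.

V ≈ 13.1 V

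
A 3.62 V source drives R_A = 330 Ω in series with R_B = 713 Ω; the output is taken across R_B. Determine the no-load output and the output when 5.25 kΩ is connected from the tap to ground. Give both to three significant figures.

Unloaded: 2.47 V; loaded: 2.37 V

Open-circuit: V = 3.62 × 713/(330 + 713) = 2.47 V.
With the load, R_B becomes R_B‖R_L = 627.7 Ω, so V = 3.62 × 627.7/957.7 = 2.37 V.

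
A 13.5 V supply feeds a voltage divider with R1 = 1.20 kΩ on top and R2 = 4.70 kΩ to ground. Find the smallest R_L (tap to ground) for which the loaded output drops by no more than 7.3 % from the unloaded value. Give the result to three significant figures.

Output resistance R_th = R1‖R2 = (1200 × 4700)/5900 = 955.9 Ω.
The fractional drop is R_th/(R_th + R_L); requiring this ≤ 0.0730 gives R_L ≥ R_th(1/0.0730 − 1) = 955.9 × 12.70 = 12.1 kΩ.

R_L(min) ≈ 12.1 kΩ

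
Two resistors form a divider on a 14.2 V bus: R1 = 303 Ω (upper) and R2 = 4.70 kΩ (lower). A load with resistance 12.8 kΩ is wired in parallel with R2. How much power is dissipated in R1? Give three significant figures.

P ≈ 4.37 mW

Total resistance from the source is R1 + (R2‖R_L) = 3741 Ω, so I = 14.2/3741 Ω = 3.796 mA.
P = I²·R1 = (3.796 mA)² × 303 Ω = 4.37 mW.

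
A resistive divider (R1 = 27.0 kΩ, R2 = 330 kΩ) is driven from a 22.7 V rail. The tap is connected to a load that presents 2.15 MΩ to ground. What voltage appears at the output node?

V_out ≈ 20.7 V

The load sits in parallel with R2: R2‖R_L = (330 × 2150) / (330 + 2150) = 286.1 kΩ.
V_out = 22.7 × 286.1 / (27.0 + 286.1) = 22.7 × 286.1/313.1 = 20.7 V.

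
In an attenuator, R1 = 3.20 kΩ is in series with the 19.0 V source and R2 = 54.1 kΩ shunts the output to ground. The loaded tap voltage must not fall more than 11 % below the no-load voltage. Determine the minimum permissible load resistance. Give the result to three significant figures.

R_L(min) ≈ 24.4 kΩ

Output resistance R_th = R1‖R2 = (3.20 × 54.1)/57.30 = 3.021 kΩ.
The fractional drop is R_th/(R_th + R_L); requiring this ≤ 0.110 gives R_L ≥ R_th(1/0.110 − 1) = 3.021 × 8.091 = 24.4 kΩ.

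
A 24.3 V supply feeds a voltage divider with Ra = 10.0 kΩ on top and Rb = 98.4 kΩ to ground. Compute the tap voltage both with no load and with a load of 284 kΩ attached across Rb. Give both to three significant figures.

Unloaded: 22.1 V; loaded: 21.4 V

Open-circuit: V = 24.3 × 98.4/(10.0 + 98.4) = 22.1 V.
With the load, Rb becomes Rb‖R_L = 73.08 kΩ, so V = 24.3 × 73.08/83.08 = 21.4 V.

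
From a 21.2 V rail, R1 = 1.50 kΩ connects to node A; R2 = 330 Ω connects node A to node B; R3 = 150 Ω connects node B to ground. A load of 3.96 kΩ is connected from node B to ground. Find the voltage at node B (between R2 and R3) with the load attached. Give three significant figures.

At node B, R3 is in parallel with the load: R3‖R_L = 144.5 Ω.
Below node A the resistance is R2 + (R3‖R_L) = 474.5 Ω, so V_A = 21.2 × 474.5/1975 = 5.095 V.
Then V_B = V_A × (R3‖R_L)/(R2 + R3‖R_L) = 5.095 × 144.5/474.5 = 1.55 V.

V ≈ 1.55 V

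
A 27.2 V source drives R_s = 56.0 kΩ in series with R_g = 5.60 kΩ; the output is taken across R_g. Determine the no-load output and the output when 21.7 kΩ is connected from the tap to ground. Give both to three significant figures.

Open-circuit: V = 27.2 × 5.60/(56.0 + 5.60) = 2.47 V.
With the load, R_g becomes R_g‖R_L = 4.451 kΩ, so V = 27.2 × 4.451/60.45 = 2.00 V.

Unloaded: 2.47 V; loaded: 2.00 V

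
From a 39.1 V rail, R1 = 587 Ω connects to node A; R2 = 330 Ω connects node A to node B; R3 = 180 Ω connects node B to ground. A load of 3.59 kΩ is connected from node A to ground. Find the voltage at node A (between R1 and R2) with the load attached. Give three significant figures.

Below node A the series string R2+R3 = 510.0 Ω sits in parallel with the 3590 Ω load: 446.6 Ω.
V_A = 39.1 × 446.6/(587 + 446.6) = 16.9 V.

V ≈ 16.9 V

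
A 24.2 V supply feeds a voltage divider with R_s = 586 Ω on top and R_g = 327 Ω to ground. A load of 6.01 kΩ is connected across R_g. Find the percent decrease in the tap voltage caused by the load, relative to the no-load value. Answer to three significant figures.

3.37 %

The divider's output (Thévenin) resistance is R_s‖R_g = 209.9 Ω.
Fractional drop under load = R_th/(R_th + R_L) = 209.9 / (209.9 + 6010) = 0.03374.
So the output falls by 3.37 %.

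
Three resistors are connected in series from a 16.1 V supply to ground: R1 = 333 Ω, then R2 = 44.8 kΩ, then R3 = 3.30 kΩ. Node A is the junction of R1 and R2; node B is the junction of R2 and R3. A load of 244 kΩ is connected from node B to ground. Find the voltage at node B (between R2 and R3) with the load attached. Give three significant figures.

V ≈ 1.08 V

At node B, R3 is in parallel with the load: R3‖R_L = 3256 Ω.
Below node A the resistance is R2 + (R3‖R_L) = 48060 Ω, so V_A = 16.1 × 48060/48390 = 15.99 V.
Then V_B = V_A × (R3‖R_L)/(R2 + R3‖R_L) = 15.99 × 3256/48060 = 1.08 V.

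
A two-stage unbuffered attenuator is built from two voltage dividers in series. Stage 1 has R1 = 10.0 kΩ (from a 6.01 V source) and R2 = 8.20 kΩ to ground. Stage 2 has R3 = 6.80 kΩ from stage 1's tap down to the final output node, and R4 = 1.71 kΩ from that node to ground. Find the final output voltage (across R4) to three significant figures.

V_out ≈ 0.356 V

Stage 2 presents R3+R4 = 8.510 kΩ as a load on stage 1's tap.
Stage 1's lower leg becomes R2‖(R3+R4) = 4.176 kΩ, so V_mid = 6.01 × 4.176/14.18 = 1.770 V.
Stage 2 is itself unloaded: V_out = V_mid × R4/(R3+R4) = 1.770 × 1.71/8.510 = 0.356 V.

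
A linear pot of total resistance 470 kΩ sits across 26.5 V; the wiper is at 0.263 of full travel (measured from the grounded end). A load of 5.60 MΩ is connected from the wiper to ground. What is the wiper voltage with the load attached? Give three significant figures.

V ≈ 6.86 V

The wiper splits the pot into (1−α)R = 346.4 kΩ above and αR = 123.6 kΩ below.
Lower section ‖ load = 120.9 kΩ.
V_wiper = 26.5 × 120.9/(346.4 + 120.9) = 6.86 V.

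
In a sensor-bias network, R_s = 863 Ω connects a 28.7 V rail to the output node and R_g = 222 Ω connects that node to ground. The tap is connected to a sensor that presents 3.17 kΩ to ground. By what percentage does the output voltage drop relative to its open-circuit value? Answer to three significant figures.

The divider's output (Thévenin) resistance is R_s‖R_g = 176.6 Ω.
Fractional drop under load = R_th/(R_th + R_L) = 176.6 / (176.6 + 3170) = 0.05276.
So the output falls by 5.28 %.

5.28 %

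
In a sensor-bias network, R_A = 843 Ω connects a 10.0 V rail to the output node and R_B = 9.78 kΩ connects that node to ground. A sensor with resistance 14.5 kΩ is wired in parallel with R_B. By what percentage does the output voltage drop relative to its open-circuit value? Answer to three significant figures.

The divider's output (Thévenin) resistance is R_A‖R_B = 776.1 Ω.
Fractional drop under load = R_th/(R_th + R_L) = 776.1 / (776.1 + 14500) = 0.05081.
So the output falls by 5.08 %.

5.08 %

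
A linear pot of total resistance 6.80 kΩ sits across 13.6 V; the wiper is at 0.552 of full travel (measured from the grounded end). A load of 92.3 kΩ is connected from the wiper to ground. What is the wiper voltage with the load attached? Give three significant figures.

The wiper splits the pot into (1−α)R = 3.046 kΩ above and αR = 3.754 kΩ below.
Lower section ‖ load = 3.607 kΩ.
V_wiper = 13.6 × 3.607/(3.046 + 3.607) = 7.37 V.

V ≈ 7.37 V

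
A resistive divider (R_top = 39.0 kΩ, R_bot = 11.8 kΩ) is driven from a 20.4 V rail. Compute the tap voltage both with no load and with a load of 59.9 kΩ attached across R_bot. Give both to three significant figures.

Open-circuit: V = 20.4 × 11.8/(39.0 + 11.8) = 4.74 V.
With the load, R_bot becomes R_bot‖R_L = 9.858 kΩ, so V = 20.4 × 9.858/48.86 = 4.12 V.

Unloaded: 4.74 V; loaded: 4.12 V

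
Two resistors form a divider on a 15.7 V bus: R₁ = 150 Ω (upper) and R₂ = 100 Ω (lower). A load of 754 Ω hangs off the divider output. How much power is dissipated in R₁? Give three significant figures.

P ≈ 651 mW

Total resistance from the source is R₁ + (R₂‖R_L) = 238.3 Ω, so I = 15.7/238.3 Ω = 65.89 mA.
P = I²·R₁ = (65.89 mA)² × 150 Ω = 651 mW.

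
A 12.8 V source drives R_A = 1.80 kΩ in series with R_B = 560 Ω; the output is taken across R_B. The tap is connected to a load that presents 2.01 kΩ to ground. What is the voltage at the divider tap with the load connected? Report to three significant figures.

The load sits in parallel with R_B: R_B‖R_L = (560 × 2010) / (560 + 2010) = 438.0 Ω.
V_out = 12.8 × 438.0 / (1800 + 438.0) = 12.8 × 438.0/2238 = 2.50 V.
(Unloaded it would have been 3.04 V.)

V_out ≈ 2.50 V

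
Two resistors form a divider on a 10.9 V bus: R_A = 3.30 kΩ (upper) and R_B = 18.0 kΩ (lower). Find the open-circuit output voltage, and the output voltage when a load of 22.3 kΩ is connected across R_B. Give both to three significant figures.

Unloaded: 9.21 V; loaded: 8.19 V

Open-circuit: V = 10.9 × 18.0/(3.30 + 18.0) = 9.21 V.
With the load, R_B becomes R_B‖R_L = 9.960 kΩ, so V = 10.9 × 9.960/13.26 = 8.19 V.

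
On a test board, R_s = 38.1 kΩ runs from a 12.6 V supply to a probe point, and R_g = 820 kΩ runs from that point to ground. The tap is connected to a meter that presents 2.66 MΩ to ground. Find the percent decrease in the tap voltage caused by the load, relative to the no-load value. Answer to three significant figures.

The divider's output (Thévenin) resistance is R_s‖R_g = 36.41 kΩ.
Fractional drop under load = R_th/(R_th + R_L) = 36.41 / (36.41 + 2660) = 0.01350.
So the output falls by 1.35 %.

1.35 %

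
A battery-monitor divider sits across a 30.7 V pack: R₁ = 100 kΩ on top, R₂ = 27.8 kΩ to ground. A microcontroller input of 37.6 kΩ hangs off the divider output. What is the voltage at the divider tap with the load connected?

V_out ≈ 4.23 V

The load sits in parallel with R₂: R₂‖R_L = (27.8 × 37.6) / (27.8 + 37.6) = 15.98 kΩ.
V_out = 30.7 × 15.98 / (100 + 15.98) = 30.7 × 15.98/116.0 = 4.23 V.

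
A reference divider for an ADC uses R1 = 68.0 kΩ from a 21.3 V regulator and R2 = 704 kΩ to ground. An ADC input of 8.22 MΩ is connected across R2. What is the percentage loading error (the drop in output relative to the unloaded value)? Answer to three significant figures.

0.749 %

The divider's output (Thévenin) resistance is R1‖R2 = 62.01 kΩ.
Fractional drop under load = R_th/(R_th + R_L) = 62.01 / (62.01 + 8220) = 0.007487.
So the output falls by 0.749 %.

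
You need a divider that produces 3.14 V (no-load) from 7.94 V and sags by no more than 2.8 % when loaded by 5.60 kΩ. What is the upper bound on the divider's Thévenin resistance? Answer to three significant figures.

R_th ≤ 161 Ω

Loading drop = R_th/(R_th + R_L) ≤ 0.0280, so R_th ≤ R_L · ε/(1−ε) = 5.60 kΩ × 0.0280/0.9720 = 161 Ω.
(Any R1, R2 with R2/(R1+R2) = 0.395 and R1‖R2 ≤ 161 Ω will meet the spec.)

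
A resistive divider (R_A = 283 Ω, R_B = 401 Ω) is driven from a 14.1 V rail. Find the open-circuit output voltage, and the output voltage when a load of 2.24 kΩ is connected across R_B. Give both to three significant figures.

Open-circuit: V = 14.1 × 401/(283 + 401) = 8.27 V.
With the load, R_B becomes R_B‖R_L = 340.1 Ω, so V = 14.1 × 340.1/623.1 = 7.70 V.

Unloaded: 8.27 V; loaded: 7.70 V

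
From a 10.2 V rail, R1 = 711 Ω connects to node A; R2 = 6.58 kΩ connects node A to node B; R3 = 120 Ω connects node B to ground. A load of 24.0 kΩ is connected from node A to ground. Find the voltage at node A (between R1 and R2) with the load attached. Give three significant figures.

Below node A the series string R2+R3 = 6700 Ω sits in parallel with the 24000 Ω load: 5238 Ω.
V_A = 10.2 × 5238/(711 + 5238) = 8.98 V.

V ≈ 8.98 V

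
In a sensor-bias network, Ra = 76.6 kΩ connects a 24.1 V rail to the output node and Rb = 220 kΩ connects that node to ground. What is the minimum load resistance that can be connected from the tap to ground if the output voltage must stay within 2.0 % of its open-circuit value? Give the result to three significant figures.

R_L(min) ≈ 2.78 MΩ

Output resistance R_th = Ra‖Rb = (76.6 × 220)/296.6 = 56.82 kΩ.
The fractional drop is R_th/(R_th + R_L); requiring this ≤ 0.0200 gives R_L ≥ R_th(1/0.0200 − 1) = 56.82 × 49.00 = 2.78 MΩ.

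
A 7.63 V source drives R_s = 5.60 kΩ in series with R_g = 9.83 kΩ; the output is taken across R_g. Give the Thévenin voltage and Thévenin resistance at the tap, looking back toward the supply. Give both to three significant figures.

V_th is the open-circuit tap voltage: 7.63 × 9.83/(5.60 + 9.83) = 4.86 V.
With the supply zeroed, R_s and R_g appear in parallel from the tap: R_th = R_s‖R_g = (5.60 × 9.83)/15.43 = 3.57 kΩ.

V_th = 4.86 V, R_th = 3.57 kΩ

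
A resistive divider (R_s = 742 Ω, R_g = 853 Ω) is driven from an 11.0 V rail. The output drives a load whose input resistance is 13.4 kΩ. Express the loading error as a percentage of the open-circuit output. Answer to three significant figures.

The divider's output (Thévenin) resistance is R_s‖R_g = 396.8 Ω.
Fractional drop under load = R_th/(R_th + R_L) = 396.8 / (396.8 + 13400) = 0.02876.
So the output falls by 2.88 %.

2.88 %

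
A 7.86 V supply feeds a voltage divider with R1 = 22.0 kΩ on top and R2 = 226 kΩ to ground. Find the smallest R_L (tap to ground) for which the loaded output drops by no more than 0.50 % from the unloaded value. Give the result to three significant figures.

R_L(min) ≈ 3.99 MΩ

Output resistance R_th = R1‖R2 = (22.0 × 226)/248.0 = 20.05 kΩ.
The fractional drop is R_th/(R_th + R_L); requiring this ≤ 0.00500 gives R_L ≥ R_th(1/0.00500 − 1) = 20.05 × 199.0 = 3.99 MΩ.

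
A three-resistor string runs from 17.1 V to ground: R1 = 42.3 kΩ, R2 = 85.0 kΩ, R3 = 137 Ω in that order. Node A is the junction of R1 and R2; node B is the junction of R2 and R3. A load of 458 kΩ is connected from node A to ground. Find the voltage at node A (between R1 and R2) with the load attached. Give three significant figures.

Below node A the series string R2+R3 = 85140 Ω sits in parallel with the 458000 Ω load: 71790 Ω.
V_A = 17.1 × 71790/(42300 + 71790) = 10.8 V.

V ≈ 10.8 V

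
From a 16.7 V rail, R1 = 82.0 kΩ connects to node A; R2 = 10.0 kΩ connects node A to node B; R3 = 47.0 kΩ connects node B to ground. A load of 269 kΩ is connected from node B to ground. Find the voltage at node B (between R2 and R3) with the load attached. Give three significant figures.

At node B, R3 is in parallel with the load: R3‖R_L = 40.01 kΩ.
Below node A the resistance is R2 + (R3‖R_L) = 50.01 kΩ, so V_A = 16.7 × 50.01/132.0 = 6.327 V.
Then V_B = V_A × (R3‖R_L)/(R2 + R3‖R_L) = 6.327 × 40.01/50.01 = 5.06 V.

V ≈ 5.06 V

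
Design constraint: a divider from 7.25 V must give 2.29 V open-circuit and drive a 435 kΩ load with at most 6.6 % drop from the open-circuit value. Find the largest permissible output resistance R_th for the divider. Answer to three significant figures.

R_th ≤ 30.7 kΩ

Loading drop = R_th/(R_th + R_L) ≤ 0.0660, so R_th ≤ R_L · ε/(1−ε) = 435 kΩ × 0.0660/0.9340 = 30.7 kΩ.
(Any R1, R2 with R2/(R1+R2) = 0.316 and R1‖R2 ≤ 30.7 kΩ will meet the spec.)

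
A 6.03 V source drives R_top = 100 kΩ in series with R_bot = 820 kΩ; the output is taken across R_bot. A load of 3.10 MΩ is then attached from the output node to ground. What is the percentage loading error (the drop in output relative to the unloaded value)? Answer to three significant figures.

2.79 %

The divider's output (Thévenin) resistance is R_top‖R_bot = 89.13 kΩ.
Fractional drop under load = R_th/(R_th + R_L) = 89.13 / (89.13 + 3100) = 0.02795.
So the output falls by 2.79 %.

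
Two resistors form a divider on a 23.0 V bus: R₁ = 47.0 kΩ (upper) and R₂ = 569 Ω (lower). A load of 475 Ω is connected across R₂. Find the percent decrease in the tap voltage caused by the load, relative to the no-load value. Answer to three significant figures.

The divider's output (Thévenin) resistance is R₁‖R₂ = 562.2 Ω.
Fractional drop under load = R_th/(R_th + R_L) = 562.2 / (562.2 + 475) = 0.5420.
So the output falls by 54.2 %.

54.2 %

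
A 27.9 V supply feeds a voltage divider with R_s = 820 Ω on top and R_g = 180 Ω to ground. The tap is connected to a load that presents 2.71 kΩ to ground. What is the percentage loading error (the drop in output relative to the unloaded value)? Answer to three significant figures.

The divider's output (Thévenin) resistance is R_s‖R_g = 147.6 Ω.
Fractional drop under load = R_th/(R_th + R_L) = 147.6 / (147.6 + 2710) = 0.05165.
So the output falls by 5.17 %.

5.17 %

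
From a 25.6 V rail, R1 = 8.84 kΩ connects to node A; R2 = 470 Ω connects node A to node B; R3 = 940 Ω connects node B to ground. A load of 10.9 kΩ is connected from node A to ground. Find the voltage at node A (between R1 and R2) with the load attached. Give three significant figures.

Below node A the series string R2+R3 = 1410 Ω sits in parallel with the 10900 Ω load: 1248 Ω.
V_A = 25.6 × 1248/(8840 + 1248) = 3.17 V.

V ≈ 3.17 V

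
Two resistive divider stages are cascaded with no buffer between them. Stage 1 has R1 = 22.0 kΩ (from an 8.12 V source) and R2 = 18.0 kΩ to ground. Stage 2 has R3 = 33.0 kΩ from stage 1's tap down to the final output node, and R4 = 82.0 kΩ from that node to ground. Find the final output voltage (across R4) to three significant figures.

V_out ≈ 2.40 V

Stage 2 presents R3+R4 = 115.0 kΩ as a load on stage 1's tap.
Stage 1's lower leg becomes R2‖(R3+R4) = 15.56 kΩ, so V_mid = 8.12 × 15.56/37.56 = 3.364 V.
Stage 2 is itself unloaded: V_out = V_mid × R4/(R3+R4) = 3.364 × 82.0/115.0 = 2.40 V.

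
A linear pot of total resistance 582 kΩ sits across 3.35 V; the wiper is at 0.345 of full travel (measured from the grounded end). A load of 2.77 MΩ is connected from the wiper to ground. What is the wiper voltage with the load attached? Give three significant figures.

The wiper splits the pot into (1−α)R = 381.2 kΩ above and αR = 200.8 kΩ below.
Lower section ‖ load = 187.2 kΩ.
V_wiper = 3.35 × 187.2/(381.2 + 187.2) = 1.10 V.

V ≈ 1.10 V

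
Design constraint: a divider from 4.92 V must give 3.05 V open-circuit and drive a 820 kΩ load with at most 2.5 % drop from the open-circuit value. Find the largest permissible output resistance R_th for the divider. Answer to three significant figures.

R_th ≤ 21.0 kΩ

Loading drop = R_th/(R_th + R_L) ≤ 0.0250, so R_th ≤ R_L · ε/(1−ε) = 820 kΩ × 0.0250/0.9750 = 21.0 kΩ.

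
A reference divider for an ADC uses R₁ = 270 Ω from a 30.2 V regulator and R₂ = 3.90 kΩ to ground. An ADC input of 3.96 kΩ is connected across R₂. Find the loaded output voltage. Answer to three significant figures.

The load sits in parallel with R₂: R₂‖R_L = (3900 × 3960) / (3900 + 3960) = 1965 Ω.
V_out = 30.2 × 1965 / (270 + 1965) = 30.2 × 1965/2235 = 26.6 V.

V_out ≈ 26.6 V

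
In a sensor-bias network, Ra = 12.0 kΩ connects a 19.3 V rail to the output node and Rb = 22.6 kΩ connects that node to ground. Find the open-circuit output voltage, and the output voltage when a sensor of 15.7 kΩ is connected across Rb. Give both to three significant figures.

Open-circuit: V = 19.3 × 22.6/(12.0 + 22.6) = 12.6 V.
With the load, Rb becomes Rb‖R_L = 9.264 kΩ, so V = 19.3 × 9.264/21.26 = 8.41 V.

Unloaded: 12.6 V; loaded: 8.41 V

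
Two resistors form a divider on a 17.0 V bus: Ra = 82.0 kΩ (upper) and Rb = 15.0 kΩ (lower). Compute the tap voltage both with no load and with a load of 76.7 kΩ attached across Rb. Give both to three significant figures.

Unloaded: 2.63 V; loaded: 2.26 V

Open-circuit: V = 17.0 × 15.0/(82.0 + 15.0) = 2.63 V.
With the load, Rb becomes Rb‖R_L = 12.55 kΩ, so V = 17.0 × 12.55/94.55 = 2.26 V.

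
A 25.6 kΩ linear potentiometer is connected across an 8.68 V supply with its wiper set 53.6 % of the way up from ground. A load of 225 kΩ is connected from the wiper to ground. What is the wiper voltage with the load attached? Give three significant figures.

V ≈ 4.52 V

The wiper splits the pot into (1−α)R = 11.88 kΩ above and αR = 13.72 kΩ below.
Lower section ‖ load = 12.93 kΩ.
V_wiper = 8.68 × 12.93/(11.88 + 12.93) = 4.52 V.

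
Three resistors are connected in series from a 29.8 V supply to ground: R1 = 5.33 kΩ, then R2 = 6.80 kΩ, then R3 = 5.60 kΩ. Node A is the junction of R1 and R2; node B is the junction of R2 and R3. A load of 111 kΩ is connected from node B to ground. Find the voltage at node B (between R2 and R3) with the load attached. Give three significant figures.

V ≈ 9.10 V

At node B, R3 is in parallel with the load: R3‖R_L = 5.331 kΩ.
Below node A the resistance is R2 + (R3‖R_L) = 12.13 kΩ, so V_A = 29.8 × 12.13/17.46 = 20.70 V.
Then V_B = V_A × (R3‖R_L)/(R2 + R3‖R_L) = 20.70 × 5.331/12.13 = 9.10 V.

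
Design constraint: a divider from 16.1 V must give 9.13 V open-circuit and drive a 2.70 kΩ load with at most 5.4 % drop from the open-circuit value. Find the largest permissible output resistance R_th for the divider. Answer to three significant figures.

R_th ≤ 154 Ω

Loading drop = R_th/(R_th + R_L) ≤ 0.0540, so R_th ≤ R_L · ε/(1−ε) = 2.70 kΩ × 0.0540/0.9460 = 154 Ω.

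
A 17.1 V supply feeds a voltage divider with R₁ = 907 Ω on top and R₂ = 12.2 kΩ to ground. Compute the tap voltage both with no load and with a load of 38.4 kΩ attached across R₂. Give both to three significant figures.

Unloaded: 15.9 V; loaded: 15.6 V

Open-circuit: V = 17.1 × 12200/(907 + 12200) = 15.9 V.
With the load, R₂ becomes R₂‖R_L = 9258 Ω, so V = 17.1 × 9258/10170 = 15.6 V.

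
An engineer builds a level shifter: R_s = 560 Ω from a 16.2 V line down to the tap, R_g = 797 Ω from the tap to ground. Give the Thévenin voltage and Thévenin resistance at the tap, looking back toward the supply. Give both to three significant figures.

V_th = 9.51 V, R_th = 329 Ω

V_th is the open-circuit tap voltage: 16.2 × 797/(560 + 797) = 9.51 V.
With the supply zeroed, R_s and R_g appear in parallel from the tap: R_th = R_s‖R_g = (560 × 797)/1357 = 329 Ω.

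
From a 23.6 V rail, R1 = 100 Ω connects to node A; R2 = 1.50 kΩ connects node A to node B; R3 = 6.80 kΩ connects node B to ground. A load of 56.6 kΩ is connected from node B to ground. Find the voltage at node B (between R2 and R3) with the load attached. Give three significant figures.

V ≈ 18.7 V

At node B, R3 is in parallel with the load: R3‖R_L = 6071 Ω.
Below node A the resistance is R2 + (R3‖R_L) = 7571 Ω, so V_A = 23.6 × 7571/7671 = 23.29 V.
Then V_B = V_A × (R3‖R_L)/(R2 + R3‖R_L) = 23.29 × 6071/7571 = 18.7 V.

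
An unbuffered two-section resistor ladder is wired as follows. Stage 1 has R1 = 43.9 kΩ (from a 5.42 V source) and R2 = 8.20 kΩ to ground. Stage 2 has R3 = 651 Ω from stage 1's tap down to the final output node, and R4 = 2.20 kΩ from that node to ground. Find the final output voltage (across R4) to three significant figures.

V_out ≈ 0.192 V

Stage 2 presents R3+R4 = 2851 Ω as a load on stage 1's tap.
Stage 1's lower leg becomes R2‖(R3+R4) = 2115 Ω, so V_mid = 5.42 × 2115/46020 = 0.2492 V.
Stage 2 is itself unloaded: V_out = V_mid × R4/(R3+R4) = 0.2492 × 2200/2851 = 0.192 V.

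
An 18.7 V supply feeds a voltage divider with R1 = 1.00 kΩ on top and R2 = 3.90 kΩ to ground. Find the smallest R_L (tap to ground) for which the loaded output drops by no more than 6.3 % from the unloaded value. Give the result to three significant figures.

R_L(min) ≈ 11.8 kΩ

Output resistance R_th = R1‖R2 = (1000 × 3900)/4900 = 795.9 Ω.
The fractional drop is R_th/(R_th + R_L); requiring this ≤ 0.0630 gives R_L ≥ R_th(1/0.0630 − 1) = 795.9 × 14.87 = 11.8 kΩ.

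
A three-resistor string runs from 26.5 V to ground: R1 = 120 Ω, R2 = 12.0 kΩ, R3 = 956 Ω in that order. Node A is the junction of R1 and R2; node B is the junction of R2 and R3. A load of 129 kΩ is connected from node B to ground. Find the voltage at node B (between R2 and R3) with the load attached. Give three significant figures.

V ≈ 1.92 V

At node B, R3 is in parallel with the load: R3‖R_L = 949.0 Ω.
Below node A the resistance is R2 + (R3‖R_L) = 12950 Ω, so V_A = 26.5 × 12950/13070 = 26.26 V.
Then V_B = V_A × (R3‖R_L)/(R2 + R3‖R_L) = 26.26 × 949.0/12950 = 1.92 V.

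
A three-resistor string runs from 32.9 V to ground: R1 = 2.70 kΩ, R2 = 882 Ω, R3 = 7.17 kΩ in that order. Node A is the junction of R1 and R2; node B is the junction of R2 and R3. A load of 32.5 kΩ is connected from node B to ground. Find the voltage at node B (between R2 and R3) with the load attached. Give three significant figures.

V ≈ 20.4 V

At node B, R3 is in parallel with the load: R3‖R_L = 5874 Ω.
Below node A the resistance is R2 + (R3‖R_L) = 6756 Ω, so V_A = 32.9 × 6756/9456 = 23.51 V.
Then V_B = V_A × (R3‖R_L)/(R2 + R3‖R_L) = 23.51 × 5874/6756 = 20.4 V.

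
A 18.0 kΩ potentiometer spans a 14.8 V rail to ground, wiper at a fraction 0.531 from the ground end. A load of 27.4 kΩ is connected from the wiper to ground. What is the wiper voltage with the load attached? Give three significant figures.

The wiper splits the pot into (1−α)R = 8.442 kΩ above and αR = 9.558 kΩ below.
Lower section ‖ load = 7.086 kΩ.
V_wiper = 14.8 × 7.086/(8.442 + 7.086) = 6.75 V.

V ≈ 6.75 V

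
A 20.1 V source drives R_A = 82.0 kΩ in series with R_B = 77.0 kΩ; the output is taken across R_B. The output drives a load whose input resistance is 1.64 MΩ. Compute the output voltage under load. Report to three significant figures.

V_out ≈ 9.50 V

The load sits in parallel with R_B: R_B‖R_L = (77.0 × 1640) / (77.0 + 1640) = 73.55 kΩ.
V_out = 20.1 × 73.55 / (82.0 + 73.55) = 20.1 × 73.55/155.5 = 9.50 V.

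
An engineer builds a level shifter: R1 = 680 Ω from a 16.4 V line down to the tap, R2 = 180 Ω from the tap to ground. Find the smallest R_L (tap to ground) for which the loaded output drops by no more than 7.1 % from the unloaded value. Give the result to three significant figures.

R_L(min) ≈ 1.86 kΩ

Output resistance R_th = R1‖R2 = (680 × 180)/860.0 = 142.3 Ω.
The fractional drop is R_th/(R_th + R_L); requiring this ≤ 0.0710 gives R_L ≥ R_th(1/0.0710 − 1) = 142.3 × 13.08 = 1.86 kΩ.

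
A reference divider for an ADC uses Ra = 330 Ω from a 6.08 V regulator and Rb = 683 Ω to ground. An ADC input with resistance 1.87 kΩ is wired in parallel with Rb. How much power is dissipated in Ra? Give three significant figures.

Total resistance from the source is Ra + (Rb‖R_L) = 830.3 Ω, so I = 6.08/830.3 Ω = 7.323 mA.
P = I²·Ra = (7.323 mA)² × 330 Ω = 17.7 mW.

P ≈ 17.7 mW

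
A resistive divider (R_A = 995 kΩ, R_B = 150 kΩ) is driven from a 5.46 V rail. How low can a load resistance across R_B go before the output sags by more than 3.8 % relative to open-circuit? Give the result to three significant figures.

R_L(min) ≈ 3.30 MΩ

Output resistance R_th = R_A‖R_B = (995 × 150)/1145 = 130.3 kΩ.
The fractional drop is R_th/(R_th + R_L); requiring this ≤ 0.0380 gives R_L ≥ R_th(1/0.0380 − 1) = 130.3 × 25.32 = 3.30 MΩ.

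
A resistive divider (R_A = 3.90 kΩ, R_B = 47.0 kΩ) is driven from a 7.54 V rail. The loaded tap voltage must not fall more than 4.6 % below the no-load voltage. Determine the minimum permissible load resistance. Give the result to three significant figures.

R_L(min) ≈ 74.7 kΩ

Output resistance R_th = R_A‖R_B = (3.90 × 47.0)/50.90 = 3.601 kΩ.
The fractional drop is R_th/(R_th + R_L); requiring this ≤ 0.0460 gives R_L ≥ R_th(1/0.0460 − 1) = 3.601 × 20.74 = 74.7 kΩ.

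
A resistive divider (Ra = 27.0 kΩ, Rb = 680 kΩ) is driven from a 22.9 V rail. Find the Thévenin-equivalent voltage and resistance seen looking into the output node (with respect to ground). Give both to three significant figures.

V_th is the open-circuit tap voltage: 22.9 × 680/(27.0 + 680) = 22.0 V.
With the supply zeroed, Ra and Rb appear in parallel from the tap: R_th = Ra‖Rb = (27.0 × 680)/707.0 = 26.0 kΩ.

V_th = 22.0 V, R_th = 26.0 kΩ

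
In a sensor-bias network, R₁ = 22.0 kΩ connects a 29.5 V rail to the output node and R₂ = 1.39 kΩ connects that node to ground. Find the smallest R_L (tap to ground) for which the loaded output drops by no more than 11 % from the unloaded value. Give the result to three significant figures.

Output resistance R_th = R₁‖R₂ = (22.0 × 1.39)/23.39 = 1.307 kΩ.
The fractional drop is R_th/(R_th + R_L); requiring this ≤ 0.110 gives R_L ≥ R_th(1/0.110 − 1) = 1.307 × 8.091 = 10.6 kΩ.

R_L(min) ≈ 10.6 kΩ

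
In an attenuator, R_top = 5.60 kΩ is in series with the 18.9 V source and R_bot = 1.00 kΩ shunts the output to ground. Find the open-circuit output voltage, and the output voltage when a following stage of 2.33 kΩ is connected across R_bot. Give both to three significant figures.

Open-circuit: V = 18.9 × 1.00/(5.60 + 1.00) = 2.86 V.
With the load, R_bot becomes R_bot‖R_L = 0.6997 kΩ, so V = 18.9 × 0.6997/6.300 = 2.10 V.

Unloaded: 2.86 V; loaded: 2.10 V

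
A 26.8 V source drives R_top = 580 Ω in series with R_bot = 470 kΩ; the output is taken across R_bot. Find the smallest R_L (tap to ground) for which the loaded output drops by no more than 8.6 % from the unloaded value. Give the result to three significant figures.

Output resistance R_th = R_top‖R_bot = (580 × 470000)/470600 = 579.3 Ω.
The fractional drop is R_th/(R_th + R_L); requiring this ≤ 0.0860 gives R_L ≥ R_th(1/0.0860 − 1) = 579.3 × 10.63 = 6.16 kΩ.

R_L(min) ≈ 6.16 kΩ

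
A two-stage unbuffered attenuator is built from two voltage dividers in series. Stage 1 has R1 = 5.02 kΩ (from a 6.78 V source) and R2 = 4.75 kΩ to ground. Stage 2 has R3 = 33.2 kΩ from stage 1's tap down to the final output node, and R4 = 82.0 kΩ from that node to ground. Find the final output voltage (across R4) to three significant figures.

V_out ≈ 2.30 V

Stage 2 presents R3+R4 = 115.2 kΩ as a load on stage 1's tap.
Stage 1's lower leg becomes R2‖(R3+R4) = 4.562 kΩ, so V_mid = 6.78 × 4.562/9.582 = 3.228 V.
Stage 2 is itself unloaded: V_out = V_mid × R4/(R3+R4) = 3.228 × 82.0/115.2 = 2.30 V.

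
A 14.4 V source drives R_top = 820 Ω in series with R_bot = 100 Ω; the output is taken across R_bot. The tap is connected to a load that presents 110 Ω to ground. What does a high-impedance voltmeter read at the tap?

V_out ≈ 0.865 V

The load sits in parallel with R_bot: R_bot‖R_L = (100 × 110) / (100 + 110) = 52.38 Ω.
V_out = 14.4 × 52.38 / (820 + 52.38) = 14.4 × 52.38/872.4 = 0.865 V.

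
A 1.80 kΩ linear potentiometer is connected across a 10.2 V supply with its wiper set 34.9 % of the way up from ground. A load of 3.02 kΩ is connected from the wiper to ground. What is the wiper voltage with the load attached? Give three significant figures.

V ≈ 3.14 V

The wiper splits the pot into (1−α)R = 1172 Ω above and αR = 628.2 Ω below.
Lower section ‖ load = 520.0 Ω.
V_wiper = 10.2 × 520.0/(1172 + 520.0) = 3.14 V.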